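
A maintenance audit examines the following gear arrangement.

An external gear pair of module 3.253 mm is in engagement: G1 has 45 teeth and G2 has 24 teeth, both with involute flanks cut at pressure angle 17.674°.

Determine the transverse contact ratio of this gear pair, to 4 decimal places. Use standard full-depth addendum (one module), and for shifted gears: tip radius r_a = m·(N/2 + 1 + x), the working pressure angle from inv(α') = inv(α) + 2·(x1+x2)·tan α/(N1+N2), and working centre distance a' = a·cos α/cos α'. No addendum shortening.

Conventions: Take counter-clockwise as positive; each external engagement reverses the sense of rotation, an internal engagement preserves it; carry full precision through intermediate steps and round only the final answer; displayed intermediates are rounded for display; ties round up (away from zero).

single-mesh involute tooth geometry (45T engaging 24T at module 3.253)
base radii: r_b1 = 69.737766, r_b2 = 37.193475
tip radii: r_a1 = 76.445500, r_a2 = 42.289000
no profile shift: α' = α, a' = a
action lengths: √(r_a1²−r_b1²) = 31.313869, √(r_a2²−r_b2²) = 20.124734
base pitch p_b = π·m·cos α = 9.737229
CR = (31.313869 + 20.124734 − 112.228500·sin 17.67400°)/9.737229 = 1.783459
contact ratio ≈ 1.7835

1.7835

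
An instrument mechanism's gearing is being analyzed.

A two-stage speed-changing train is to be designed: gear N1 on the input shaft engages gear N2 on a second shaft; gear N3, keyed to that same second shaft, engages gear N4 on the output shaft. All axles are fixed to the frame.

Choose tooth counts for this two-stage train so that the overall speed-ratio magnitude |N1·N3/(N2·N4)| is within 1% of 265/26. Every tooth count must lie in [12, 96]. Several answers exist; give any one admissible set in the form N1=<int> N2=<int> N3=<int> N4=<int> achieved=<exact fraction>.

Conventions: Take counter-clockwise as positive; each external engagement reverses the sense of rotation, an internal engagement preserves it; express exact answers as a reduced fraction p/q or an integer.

class = fixed-axis compound train [2-stage, 265/26 wanted]
target = 265/26 in lowest terms: an exact hit needs N1·N3 = k·265 and N2·N4 = k·26 for one integer k, every count in [12, 96]; additionally prefer no 1:1 stage (N1 ≠ N2, N3 ≠ N4)
k = 1…5: no 1:1-free in-range split of k·265 and k·26 into factor pairs; take k = 6
k = 6: N1·N3 = 1590 = 30·53, N2·N4 = 156 = 12·13
achieved = 30·53/(12·13) = 265/26; |achieved − target| = 0 ≤ 53/520 ✓

N1=30 N2=12 N3=53 N4=13 achieved=265/26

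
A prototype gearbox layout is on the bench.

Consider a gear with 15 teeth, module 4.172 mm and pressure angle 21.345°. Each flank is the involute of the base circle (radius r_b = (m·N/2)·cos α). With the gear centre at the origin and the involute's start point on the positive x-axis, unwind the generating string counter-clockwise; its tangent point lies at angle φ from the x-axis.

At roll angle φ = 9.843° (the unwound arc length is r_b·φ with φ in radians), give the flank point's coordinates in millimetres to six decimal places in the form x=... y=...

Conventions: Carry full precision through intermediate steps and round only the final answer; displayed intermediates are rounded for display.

class = single-mesh tooth geometry [base-circle involute, m = 4.172, 15T]
pitch radius r_p = m·N/2 = 4.172·15/2 = 31.290000
base radius r_b = r_p·cos α = 31.290000·cos 21.345° = 29.143683
roll angle φ = 9.843° = 0.17179276 rad
x = r_b·(cos φ + φ·sin φ) = 29.570570
y = r_b·(sin φ − φ·cos φ) = 0.049108

x=29.570570 y=0.049108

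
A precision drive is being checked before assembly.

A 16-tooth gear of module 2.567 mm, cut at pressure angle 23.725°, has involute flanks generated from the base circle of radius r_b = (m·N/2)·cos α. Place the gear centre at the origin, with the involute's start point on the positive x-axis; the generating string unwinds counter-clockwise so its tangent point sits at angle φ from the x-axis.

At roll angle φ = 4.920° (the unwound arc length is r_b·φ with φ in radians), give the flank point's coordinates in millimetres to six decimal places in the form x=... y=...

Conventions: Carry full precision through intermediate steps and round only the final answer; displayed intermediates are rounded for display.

recognized (one wheel, involute flank): single-mesh tooth geometry, m = 2.567, N = 16
pitch radius r_p = m·N/2 = 2.567·16/2 = 20.536000
base radius r_b = r_p·cos α = 20.536000·cos 23.725° = 18.800444
roll angle φ = 4.920° = 0.08587020 rad
x = r_b·(cos φ + φ·sin φ) = 18.869630
y = r_b·(sin φ − φ·cos φ) = 0.003965

x=18.869630 y=0.003965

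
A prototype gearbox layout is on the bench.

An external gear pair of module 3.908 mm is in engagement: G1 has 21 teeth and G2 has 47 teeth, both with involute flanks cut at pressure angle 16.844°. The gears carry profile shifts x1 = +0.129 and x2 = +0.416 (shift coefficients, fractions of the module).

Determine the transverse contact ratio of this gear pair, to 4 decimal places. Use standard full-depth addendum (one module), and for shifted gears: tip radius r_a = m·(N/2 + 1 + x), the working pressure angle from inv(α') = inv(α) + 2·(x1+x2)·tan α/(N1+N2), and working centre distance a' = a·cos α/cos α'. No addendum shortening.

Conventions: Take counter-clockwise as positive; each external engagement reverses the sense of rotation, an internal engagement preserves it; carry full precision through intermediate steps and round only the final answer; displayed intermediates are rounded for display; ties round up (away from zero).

class = single-mesh tooth geometry [involute pair 21T × 47T, m = 3.908]
base radii: r_b1 = 39.273529, r_b2 = 87.897898
tip radii: r_a1 = 45.446132, r_a2 = 97.371728
inv(α') = inv(16.844°) + 2·(+0.129+0.416)·tan α/(21+47) = 0.01362568  ⇒  α' = 19.42950°
a' = a·cos α / cos α' = 132.8720·cos 16.844°/cos 19.42950° = 134.850990
action lengths: √(r_a1²−r_b1²) = 22.867900, √(r_a2²−r_b2²) = 41.895262
base pitch p_b = π·m·cos α = 11.750612
CR = (22.867900 + 41.895262 − 134.850990·sin 19.42950°)/11.750612 = 1.693989
contact ratio ≈ 1.6940

1.6940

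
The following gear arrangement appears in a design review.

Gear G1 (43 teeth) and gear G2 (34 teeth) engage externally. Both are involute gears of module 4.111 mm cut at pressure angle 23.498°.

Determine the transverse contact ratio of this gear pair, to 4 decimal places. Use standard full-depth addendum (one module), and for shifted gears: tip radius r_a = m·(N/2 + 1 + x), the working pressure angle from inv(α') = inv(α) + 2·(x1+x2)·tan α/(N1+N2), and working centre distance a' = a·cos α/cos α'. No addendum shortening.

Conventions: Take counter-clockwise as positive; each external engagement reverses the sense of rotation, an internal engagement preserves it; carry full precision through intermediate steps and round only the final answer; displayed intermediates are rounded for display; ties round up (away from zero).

1.5568

single-mesh involute tooth geometry (43T engaging 34T at module 4.111)
base radii: r_b1 = 81.056960, r_b2 = 64.091550
tip radii: r_a1 = 92.497500, r_a2 = 73.998000
no profile shift: α' = α, a' = a
action lengths: √(r_a1²−r_b1²) = 44.559586, √(r_a2²−r_b2²) = 36.986176
base pitch p_b = π·m·cos α = 11.844091
CR = (44.559586 + 36.986176 − 158.273500·sin 23.49800°)/11.844091 = 1.556845
contact ratio ≈ 1.5568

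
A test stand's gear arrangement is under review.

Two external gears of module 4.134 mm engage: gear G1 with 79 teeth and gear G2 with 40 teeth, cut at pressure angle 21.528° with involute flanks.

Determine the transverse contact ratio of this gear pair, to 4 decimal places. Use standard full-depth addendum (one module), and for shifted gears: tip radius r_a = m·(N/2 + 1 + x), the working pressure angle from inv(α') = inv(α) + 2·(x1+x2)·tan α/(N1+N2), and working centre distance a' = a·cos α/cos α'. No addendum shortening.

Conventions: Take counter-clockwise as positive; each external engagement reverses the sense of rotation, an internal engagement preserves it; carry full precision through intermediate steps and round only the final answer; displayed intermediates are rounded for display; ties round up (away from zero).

class = single-mesh tooth geometry [involute pair 79T × 40T, m = 4.134]
base radii: r_b1 = 151.901411, r_b2 = 76.912107
tip radii: r_a1 = 167.427000, r_a2 = 86.814000
no profile shift: α' = α, a' = a
action lengths: √(r_a1²−r_b1²) = 70.411375, √(r_a2²−r_b2²) = 40.264108
base pitch p_b = π·m·cos α = 12.081325
CR = (70.411375 + 40.264108 − 245.973000·sin 21.52800°)/12.081325 = 1.689736
contact ratio ≈ 1.6897

1.6897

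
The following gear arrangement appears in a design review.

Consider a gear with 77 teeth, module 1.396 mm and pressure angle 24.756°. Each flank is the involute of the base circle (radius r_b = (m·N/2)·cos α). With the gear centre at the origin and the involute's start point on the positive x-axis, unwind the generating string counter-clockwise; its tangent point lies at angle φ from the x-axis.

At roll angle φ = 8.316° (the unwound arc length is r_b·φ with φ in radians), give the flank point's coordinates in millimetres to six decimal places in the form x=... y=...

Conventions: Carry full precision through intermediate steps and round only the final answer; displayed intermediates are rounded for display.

x=49.318085 y=0.049638

class = single-mesh tooth geometry [base-circle involute, m = 1.396, 77T]
pitch radius r_p = m·N/2 = 1.396·77/2 = 53.746000
base radius r_b = r_p·cos α = 53.746000·cos 24.756° = 48.806706
roll angle φ = 8.316° = 0.14514158 rad
x = r_b·(cos φ + φ·sin φ) = 49.318085
y = r_b·(sin φ − φ·cos φ) = 0.049638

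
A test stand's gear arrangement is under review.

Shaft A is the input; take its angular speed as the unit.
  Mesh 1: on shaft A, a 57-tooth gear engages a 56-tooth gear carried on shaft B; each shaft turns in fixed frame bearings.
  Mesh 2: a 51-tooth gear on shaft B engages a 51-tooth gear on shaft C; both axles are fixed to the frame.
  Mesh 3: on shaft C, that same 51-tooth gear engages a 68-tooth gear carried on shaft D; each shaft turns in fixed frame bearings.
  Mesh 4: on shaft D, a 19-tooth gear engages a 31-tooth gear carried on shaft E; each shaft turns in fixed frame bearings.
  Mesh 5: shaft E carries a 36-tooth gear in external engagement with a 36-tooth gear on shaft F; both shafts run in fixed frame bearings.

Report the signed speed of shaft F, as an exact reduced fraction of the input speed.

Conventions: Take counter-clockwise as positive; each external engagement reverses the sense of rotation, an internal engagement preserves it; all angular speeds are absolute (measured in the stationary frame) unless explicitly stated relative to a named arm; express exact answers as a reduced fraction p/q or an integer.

5-mesh fixed-axis compound train (all bearings frame-fixed)
mesh 1 [57T→56T]: |ω|/ω_in = 1×57/56 = 57/56, sense flips to −
mesh 2 [51T→51T]: |ω|/ω_in = (57/56)×51/51 = 57/56, sense flips to +
mesh 3 [51T→68T]: |ω|/ω_in = (57/56)×51/68 = 171/224, sense flips to −
mesh 4 [19T→31T]: |ω|/ω_in = (171/224)×19/31 = 3249/6944, sense flips to +
mesh 5 [36T→36T]: |ω|/ω_in = (3249/6944)×36/36 = 3249/6944, sense flips to −
signed output speed (× input speed) = -3249/6944

-3249/6944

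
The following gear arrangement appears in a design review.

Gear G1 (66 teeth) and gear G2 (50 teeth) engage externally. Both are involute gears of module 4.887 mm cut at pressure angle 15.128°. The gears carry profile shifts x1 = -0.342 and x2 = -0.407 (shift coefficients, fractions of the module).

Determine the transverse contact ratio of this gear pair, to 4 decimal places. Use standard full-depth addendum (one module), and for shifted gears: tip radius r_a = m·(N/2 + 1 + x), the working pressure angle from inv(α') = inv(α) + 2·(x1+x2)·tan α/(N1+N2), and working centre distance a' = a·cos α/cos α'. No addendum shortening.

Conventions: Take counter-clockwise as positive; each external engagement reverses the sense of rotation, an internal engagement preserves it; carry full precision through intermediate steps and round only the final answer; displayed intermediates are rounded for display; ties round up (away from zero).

2.5979

topology: single-mesh involute geometry — m = 4.887, 66T/50T pair
base radii: r_b1 = 155.682187, r_b2 = 117.941051
tip radii: r_a1 = 164.486646, r_a2 = 125.072991
inv(α') = inv(15.128°) + 2·(-0.342-0.407)·tan α/(66+50) = 0.00282046  ⇒  α' = 11.61105°
a' = a·cos α / cos α' = 283.4460·cos 15.128°/cos 11.61105° = 279.339512
action lengths: √(r_a1²−r_b1²) = 53.093439, √(r_a2²−r_b2²) = 41.631257
base pitch p_b = π·m·cos α = 14.820910
CR = (53.093439 + 41.631257 − 279.339512·sin 11.61105°)/14.820910 = 2.597879
contact ratio ≈ 2.5979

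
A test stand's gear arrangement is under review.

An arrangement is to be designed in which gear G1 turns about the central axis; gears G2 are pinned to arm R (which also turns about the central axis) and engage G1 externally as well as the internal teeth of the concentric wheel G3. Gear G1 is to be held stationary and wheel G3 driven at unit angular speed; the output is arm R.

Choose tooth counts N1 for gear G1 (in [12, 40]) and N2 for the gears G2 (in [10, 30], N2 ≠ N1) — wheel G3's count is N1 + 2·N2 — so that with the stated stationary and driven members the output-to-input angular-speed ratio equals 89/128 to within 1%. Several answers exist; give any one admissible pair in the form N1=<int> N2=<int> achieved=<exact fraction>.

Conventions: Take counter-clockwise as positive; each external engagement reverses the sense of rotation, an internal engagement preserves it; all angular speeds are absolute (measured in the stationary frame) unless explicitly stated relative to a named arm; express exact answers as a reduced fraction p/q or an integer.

class = planetary set [ratio 89/128 wanted; Willis about the carrier]
Willis with ω_sun = 0: ω_arm/ω_ring = N3/(N1+N3); set equal to 89/128  ⇒  N3/N1 = (89/128)/(1 − 89/128) = 89/39
N3 = N1 + 2·N2  ⇒  N2/N1 = (N3/N1 − 1)/2 = (89/39 − 1)/2 = 25/39
smallest multiple with N1 ≥ 12 and N2 ≥ 10: k = 1  ⇒  N1 = 1·39 = 39, N2 = 1·25 = 25 (N1 ≤ 40, N2 ≤ 30, N2 ≠ N1 ✓), N3 = 39 + 2·25 = 89
check: N3/(N1+N3) with N1 = 39, N3 = 89 gives 89/128; |achieved − target| = 0 ≤ 89/12800 ✓

N1=39 N2=25 achieved=89/128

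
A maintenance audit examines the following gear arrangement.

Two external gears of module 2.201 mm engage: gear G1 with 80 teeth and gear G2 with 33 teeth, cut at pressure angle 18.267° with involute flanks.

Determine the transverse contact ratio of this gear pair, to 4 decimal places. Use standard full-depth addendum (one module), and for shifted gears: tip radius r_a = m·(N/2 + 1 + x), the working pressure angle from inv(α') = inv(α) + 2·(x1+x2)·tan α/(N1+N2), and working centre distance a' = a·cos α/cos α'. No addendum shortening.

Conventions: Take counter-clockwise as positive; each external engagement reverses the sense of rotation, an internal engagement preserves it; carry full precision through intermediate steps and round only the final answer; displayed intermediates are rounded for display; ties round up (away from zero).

topology: single-mesh involute geometry — m = 2.201, 80T/33T pair
base radii: r_b1 = 83.603327, r_b2 = 34.486372
tip radii: r_a1 = 90.241000, r_a2 = 38.517500
no profile shift: α' = α, a' = a
action lengths: √(r_a1²−r_b1²) = 33.969425, √(r_a2²−r_b2²) = 17.154822
base pitch p_b = π·m·cos α = 6.566190
CR = (33.969425 + 17.154822 − 124.356500·sin 18.26700°)/6.566190 = 1.849665
contact ratio ≈ 1.8497

1.8497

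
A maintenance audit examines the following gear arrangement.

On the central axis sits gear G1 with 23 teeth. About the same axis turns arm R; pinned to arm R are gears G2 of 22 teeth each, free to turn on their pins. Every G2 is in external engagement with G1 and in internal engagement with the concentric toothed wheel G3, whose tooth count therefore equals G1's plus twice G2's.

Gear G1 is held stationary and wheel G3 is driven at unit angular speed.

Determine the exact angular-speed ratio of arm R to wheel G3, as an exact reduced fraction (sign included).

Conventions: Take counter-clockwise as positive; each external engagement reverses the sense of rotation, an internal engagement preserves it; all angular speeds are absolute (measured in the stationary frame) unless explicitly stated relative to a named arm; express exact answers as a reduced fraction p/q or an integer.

67/90

class = planetary set [G3 = 23+2·22 = 67; Willis about the carrier]
ring teeth: 23 + 2·22 = 67
23(ω_sun−ω_arm) = −67(ω_ring−ω_arm),  ω_sun = 0, ω_ring = 1
23(0−ω_arm) = −67(1−ω_arm)  ⇒  90·ω_arm = 67  ⇒  ω_arm = 67/90
ω_out/ω_in = 67/90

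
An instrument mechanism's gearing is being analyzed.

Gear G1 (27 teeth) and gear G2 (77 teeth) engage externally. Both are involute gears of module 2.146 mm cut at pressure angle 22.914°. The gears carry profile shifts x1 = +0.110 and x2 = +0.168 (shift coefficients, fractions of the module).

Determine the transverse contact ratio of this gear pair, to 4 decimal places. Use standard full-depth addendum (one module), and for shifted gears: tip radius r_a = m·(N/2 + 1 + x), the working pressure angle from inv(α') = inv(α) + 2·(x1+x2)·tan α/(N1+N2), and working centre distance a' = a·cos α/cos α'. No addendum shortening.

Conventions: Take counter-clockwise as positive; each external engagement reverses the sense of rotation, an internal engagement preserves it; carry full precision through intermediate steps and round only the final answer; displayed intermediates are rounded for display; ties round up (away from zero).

1.5574

class = single-mesh tooth geometry [involute pair 27T × 77T, m = 2.146]
base radii: r_b1 = 26.684907, r_b2 = 76.101401
tip radii: r_a1 = 31.353060, r_a2 = 85.127528
inv(α') = inv(22.914°) + 2·(+0.110+0.168)·tan α/(27+77) = 0.02503961  ⇒  α' = 23.61442°
a' = a·cos α / cos α' = 111.5920·cos 22.914°/cos 23.61442° = 112.180045
action lengths: √(r_a1²−r_b1²) = 16.459955, √(r_a2²−r_b2²) = 38.148037
base pitch p_b = π·m·cos α = 6.209860
CR = (16.459955 + 38.148037 − 112.180045·sin 23.61442°)/6.209860 = 1.557355
contact ratio ≈ 1.5574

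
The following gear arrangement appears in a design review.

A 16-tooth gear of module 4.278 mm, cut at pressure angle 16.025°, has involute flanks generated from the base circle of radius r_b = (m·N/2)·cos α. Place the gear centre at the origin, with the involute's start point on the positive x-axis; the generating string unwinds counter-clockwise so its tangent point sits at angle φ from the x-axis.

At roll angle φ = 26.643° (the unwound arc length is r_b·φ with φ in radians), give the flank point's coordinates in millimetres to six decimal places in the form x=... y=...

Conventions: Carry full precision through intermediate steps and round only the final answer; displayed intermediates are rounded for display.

recognized (one wheel, involute flank): single-mesh tooth geometry, m = 4.278, N = 16
pitch radius r_p = m·N/2 = 4.278·16/2 = 34.224000
base radius r_b = r_p·cos α = 34.224000·cos 16.025° = 32.894101
roll angle φ = 26.643° = 0.46500807 rad
x = r_b·(cos φ + φ·sin φ) = 36.260533
y = r_b·(sin φ − φ·cos φ) = 1.078843

x=36.260533 y=1.078843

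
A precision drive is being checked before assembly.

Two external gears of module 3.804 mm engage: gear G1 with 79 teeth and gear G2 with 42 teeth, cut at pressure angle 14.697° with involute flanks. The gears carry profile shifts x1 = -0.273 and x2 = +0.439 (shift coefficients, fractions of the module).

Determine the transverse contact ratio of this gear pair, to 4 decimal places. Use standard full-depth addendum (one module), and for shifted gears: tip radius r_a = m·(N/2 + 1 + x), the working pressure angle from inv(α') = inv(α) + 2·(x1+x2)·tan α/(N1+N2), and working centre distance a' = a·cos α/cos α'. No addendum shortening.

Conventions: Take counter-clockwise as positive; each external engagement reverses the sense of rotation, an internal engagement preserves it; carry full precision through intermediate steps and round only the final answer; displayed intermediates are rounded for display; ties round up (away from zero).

2.0205

recognized (one external pair, fixed centres): single-mesh tooth geometry, m = 3.804, N1 = 79, N2 = 42
base radii: r_b1 = 145.341714, r_b2 = 77.270278
tip radii: r_a1 = 153.023508, r_a2 = 85.357956
inv(α') = inv(14.697°) + 2·(-0.273+0.439)·tan α/(79+42) = 0.00649776  ⇒  α' = 15.27245°
a' = a·cos α / cos α' = 230.1420·cos 14.697°/cos 15.27245° = 230.761528
action lengths: √(r_a1²−r_b1²) = 47.874629, √(r_a2²−r_b2²) = 36.266854
base pitch p_b = π·m·cos α = 11.559607
CR = (47.874629 + 36.266854 − 230.761528·sin 15.27245°)/11.559607 = 2.020549
contact ratio ≈ 2.0205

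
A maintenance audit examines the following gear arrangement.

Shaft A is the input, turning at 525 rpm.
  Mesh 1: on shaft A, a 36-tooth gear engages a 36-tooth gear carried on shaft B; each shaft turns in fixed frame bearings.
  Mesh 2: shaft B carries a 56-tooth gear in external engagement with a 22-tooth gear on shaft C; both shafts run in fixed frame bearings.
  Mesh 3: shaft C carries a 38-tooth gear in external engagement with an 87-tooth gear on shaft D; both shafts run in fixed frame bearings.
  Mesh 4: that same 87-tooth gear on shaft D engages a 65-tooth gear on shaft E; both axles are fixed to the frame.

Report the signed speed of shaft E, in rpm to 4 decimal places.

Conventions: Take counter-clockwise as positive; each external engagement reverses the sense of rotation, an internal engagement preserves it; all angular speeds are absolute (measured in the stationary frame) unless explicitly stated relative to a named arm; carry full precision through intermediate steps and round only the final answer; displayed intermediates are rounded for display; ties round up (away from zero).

+781.2587 rpm

recognized (5 fixed axles, 4 meshes): fixed-axis compound train
mesh 1 [36T→36T]: ω = 525.0000×36/36 = 525.0000 rpm, sense flips to −
mesh 2 [56T→22T]: ω = 525.0000×56/22 = 1336.3636 rpm, sense flips to +
mesh 3 [38T→87T]: ω = 1336.3636×38/87 = 583.6991 rpm, sense flips to −
mesh 4 [87T→65T]: ω = 583.6991×87/65 = 781.2587 rpm, sense flips to +
signed output speed = +781.2587 rpm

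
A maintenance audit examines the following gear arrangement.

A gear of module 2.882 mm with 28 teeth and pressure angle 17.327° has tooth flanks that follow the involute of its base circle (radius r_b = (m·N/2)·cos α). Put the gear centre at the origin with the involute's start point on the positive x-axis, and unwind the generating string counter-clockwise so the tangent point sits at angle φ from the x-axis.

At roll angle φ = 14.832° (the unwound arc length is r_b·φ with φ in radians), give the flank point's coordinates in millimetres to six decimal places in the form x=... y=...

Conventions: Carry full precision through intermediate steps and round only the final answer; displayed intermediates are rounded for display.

recognized (one wheel, involute flank): single-mesh tooth geometry, m = 2.882, N = 28
pitch radius r_p = m·N/2 = 2.882·28/2 = 40.348000
base radius r_b = r_p·cos α = 40.348000·cos 17.327° = 38.517030
roll angle φ = 14.832° = 0.25886723 rad
x = r_b·(cos φ + φ·sin φ) = 39.786046
y = r_b·(sin φ − φ·cos φ) = 0.221233

x=39.786046 y=0.221233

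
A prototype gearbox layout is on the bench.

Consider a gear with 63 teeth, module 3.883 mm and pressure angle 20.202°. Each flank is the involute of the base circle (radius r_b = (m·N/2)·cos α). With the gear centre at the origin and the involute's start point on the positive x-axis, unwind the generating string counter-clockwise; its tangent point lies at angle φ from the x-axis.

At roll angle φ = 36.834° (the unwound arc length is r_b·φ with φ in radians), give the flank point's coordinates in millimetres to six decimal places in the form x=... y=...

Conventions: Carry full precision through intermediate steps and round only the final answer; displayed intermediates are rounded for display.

x=136.115279 y=9.752249

recognized (one wheel, involute flank): single-mesh tooth geometry, m = 3.883, N = 63
pitch radius r_p = m·N/2 = 3.883·63/2 = 122.314500
base radius r_b = r_p·cos α = 122.314500·cos 20.202° = 114.789830
roll angle φ = 36.834° = 0.64287458 rad
x = r_b·(cos φ + φ·sin φ) = 136.115279
y = r_b·(sin φ − φ·cos φ) = 9.752249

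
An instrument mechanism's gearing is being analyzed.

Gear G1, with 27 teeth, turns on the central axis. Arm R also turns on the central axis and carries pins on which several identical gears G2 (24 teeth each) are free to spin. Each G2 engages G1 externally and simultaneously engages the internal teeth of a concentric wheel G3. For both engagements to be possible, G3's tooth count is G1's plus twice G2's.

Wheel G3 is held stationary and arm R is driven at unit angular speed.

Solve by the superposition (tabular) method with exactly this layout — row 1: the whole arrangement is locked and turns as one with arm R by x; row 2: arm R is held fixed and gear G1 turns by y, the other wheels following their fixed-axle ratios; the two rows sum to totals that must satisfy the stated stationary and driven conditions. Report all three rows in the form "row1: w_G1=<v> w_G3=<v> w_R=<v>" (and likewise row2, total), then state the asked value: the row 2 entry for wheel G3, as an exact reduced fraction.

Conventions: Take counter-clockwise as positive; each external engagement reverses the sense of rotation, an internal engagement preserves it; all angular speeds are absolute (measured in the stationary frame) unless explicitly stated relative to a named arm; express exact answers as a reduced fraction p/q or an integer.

topology: planetary set — G1 27T / G2 24T / G3 75T, arm = carrier (Willis)
superposition row 1 [locked train]: every member turns x
row 2 (arm held, sun turns y): ω_ring = −(27/75)·y, ω_arm = 0
boundary: total ω_ring = x − (27/75)·y = 0 and total ω_arm = x = 1  ⇒  y = 25/9, x = 1
row 2 ring = −(27/75)·25/9 = -1
totals (row 1 + row 2): sun 1 + 25/9 = 34/9, ring 1 + (-1) = 0, arm 1 + 0 = 1
asked cell (row2, ring) = -1

row1: w_G1=1 w_G3=1 w_R=1
row2: w_G1=25/9 w_G3=-1 w_R=0
total: w_G1=34/9 w_G3=0 w_R=1
asked value: -1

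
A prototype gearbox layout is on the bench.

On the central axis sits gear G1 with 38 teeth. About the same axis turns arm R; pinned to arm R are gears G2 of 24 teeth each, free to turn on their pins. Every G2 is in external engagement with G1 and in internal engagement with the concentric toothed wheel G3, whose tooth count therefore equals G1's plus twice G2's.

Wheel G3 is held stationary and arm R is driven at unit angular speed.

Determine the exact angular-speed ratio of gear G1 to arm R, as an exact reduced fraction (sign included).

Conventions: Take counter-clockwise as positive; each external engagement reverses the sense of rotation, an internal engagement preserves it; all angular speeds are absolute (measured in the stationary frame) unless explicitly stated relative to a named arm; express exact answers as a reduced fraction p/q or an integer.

62/19

planetary set (38T centre, 24T on arm, 86T internal) — Willis relation
ring teeth: 38 + 2·24 = 86
38(ω_sun−ω_arm) = −86(ω_ring−ω_arm),  ω_ring = 0, ω_arm = 1
ω_sun = 1 − (86/38)(0−1) = 62/19
ω_out/ω_in = 62/19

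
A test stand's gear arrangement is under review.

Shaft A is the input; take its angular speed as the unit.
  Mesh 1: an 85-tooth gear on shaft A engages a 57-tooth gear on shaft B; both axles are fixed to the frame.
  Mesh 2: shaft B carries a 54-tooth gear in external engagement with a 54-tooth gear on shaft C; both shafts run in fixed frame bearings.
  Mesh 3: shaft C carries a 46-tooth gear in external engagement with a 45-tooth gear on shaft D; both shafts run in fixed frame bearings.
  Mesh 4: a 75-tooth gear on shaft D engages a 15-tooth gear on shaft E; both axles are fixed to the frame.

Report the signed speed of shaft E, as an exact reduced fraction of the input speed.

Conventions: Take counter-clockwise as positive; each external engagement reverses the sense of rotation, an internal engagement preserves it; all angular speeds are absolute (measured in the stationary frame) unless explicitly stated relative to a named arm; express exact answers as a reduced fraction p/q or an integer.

3910/513

4-mesh fixed-axis compound train (all bearings frame-fixed)
mesh 1 [85T→57T]: |ω|/ω_in = 1×85/57 = 85/57, sense flips to −
mesh 2 [54T→54T]: |ω|/ω_in = (85/57)×54/54 = 85/57, sense flips to +
mesh 3 [46T→45T]: |ω|/ω_in = (85/57)×46/45 = 782/513, sense flips to −
mesh 4 [75T→15T]: |ω|/ω_in = (782/513)×75/15 = 3910/513, sense flips to +
signed output speed (× input speed) = 3910/513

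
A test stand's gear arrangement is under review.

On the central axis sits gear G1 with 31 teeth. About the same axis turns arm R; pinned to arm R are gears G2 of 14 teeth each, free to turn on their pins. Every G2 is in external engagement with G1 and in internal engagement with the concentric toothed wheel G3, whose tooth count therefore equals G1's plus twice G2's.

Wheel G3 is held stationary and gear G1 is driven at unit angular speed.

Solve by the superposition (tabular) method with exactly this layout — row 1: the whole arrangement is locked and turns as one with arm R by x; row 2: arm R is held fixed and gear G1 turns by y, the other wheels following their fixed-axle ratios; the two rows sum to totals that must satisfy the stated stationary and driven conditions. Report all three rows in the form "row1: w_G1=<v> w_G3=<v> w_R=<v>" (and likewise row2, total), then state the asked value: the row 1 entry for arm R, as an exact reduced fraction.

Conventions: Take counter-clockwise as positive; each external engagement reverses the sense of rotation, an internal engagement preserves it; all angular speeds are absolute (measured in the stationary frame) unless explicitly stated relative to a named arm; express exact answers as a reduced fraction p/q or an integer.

recognized (axles ride arm R): planetary set, 31/14/59 teeth
row 1 — lock + rotate with arm: ω_sun = ω_ring = ω_arm = x
row 2 — arm fixed, fixed-axis ratios: sun y, ring −(31/59)·y, arm 0
boundary: total ω_ring = x − (31/59)·y = 0 and total ω_sun = x + y = 1  ⇒  y = 59/90, x = 31/90
row 2 ring = −(31/59)·59/90 = -31/90
totals (row 1 + row 2): sun 31/90 + 59/90 = 1, ring 31/90 + (-31/90) = 0, arm 31/90 + 0 = 31/90
asked cell (row1, arm) = 31/90

row1: w_G1=31/90 w_G3=31/90 w_R=31/90
row2: w_G1=59/90 w_G3=-31/90 w_R=0
total: w_G1=1 w_G3=0 w_R=31/90
asked value: 31/90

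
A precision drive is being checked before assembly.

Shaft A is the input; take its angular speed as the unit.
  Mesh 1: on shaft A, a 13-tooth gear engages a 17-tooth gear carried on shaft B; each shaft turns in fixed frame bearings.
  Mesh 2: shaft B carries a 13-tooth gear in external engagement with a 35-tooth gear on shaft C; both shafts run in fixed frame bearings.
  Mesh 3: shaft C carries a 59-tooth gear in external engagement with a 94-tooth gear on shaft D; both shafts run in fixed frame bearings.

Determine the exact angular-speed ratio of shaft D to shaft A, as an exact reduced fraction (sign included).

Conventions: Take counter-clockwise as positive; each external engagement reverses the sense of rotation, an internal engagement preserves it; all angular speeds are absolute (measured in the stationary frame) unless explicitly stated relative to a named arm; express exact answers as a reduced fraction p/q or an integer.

-9971/55930

class = fixed-axis compound train [3 meshes; 3 ratios multiply, 3 sense flips]
mesh 1 [13T→17T]: running ratio 13/17, sense −
mesh 2 [13T→35T]: running ratio 169/595, sense +
mesh 3 [59T→94T]: running ratio 9971/55930, sense −
ω_out/ω_in = -9971/55930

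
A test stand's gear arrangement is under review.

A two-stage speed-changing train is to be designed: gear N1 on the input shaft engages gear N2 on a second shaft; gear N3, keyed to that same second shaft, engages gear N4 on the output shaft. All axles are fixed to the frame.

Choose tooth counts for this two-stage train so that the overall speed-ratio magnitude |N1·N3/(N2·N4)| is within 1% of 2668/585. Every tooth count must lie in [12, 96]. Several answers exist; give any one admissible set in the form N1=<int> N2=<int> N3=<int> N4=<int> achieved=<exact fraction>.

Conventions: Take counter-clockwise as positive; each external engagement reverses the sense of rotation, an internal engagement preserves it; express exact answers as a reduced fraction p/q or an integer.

N1=29 N2=13 N3=92 N4=45 achieved=2668/585

design class (target 2668/585): fixed-axis compound train
target = 2668/585 in lowest terms: an exact hit needs N1·N3 = k·2668 and N2·N4 = k·585 for one integer k, every count in [12, 96]; additionally prefer no 1:1 stage (N1 ≠ N2, N3 ≠ N4)
k = 1: N1·N3 = 2668 = 29·92, N2·N4 = 585 = 13·45
achieved = 29·92/(13·45) = 2668/585; |achieved − target| = 0 ≤ 667/14625 ✓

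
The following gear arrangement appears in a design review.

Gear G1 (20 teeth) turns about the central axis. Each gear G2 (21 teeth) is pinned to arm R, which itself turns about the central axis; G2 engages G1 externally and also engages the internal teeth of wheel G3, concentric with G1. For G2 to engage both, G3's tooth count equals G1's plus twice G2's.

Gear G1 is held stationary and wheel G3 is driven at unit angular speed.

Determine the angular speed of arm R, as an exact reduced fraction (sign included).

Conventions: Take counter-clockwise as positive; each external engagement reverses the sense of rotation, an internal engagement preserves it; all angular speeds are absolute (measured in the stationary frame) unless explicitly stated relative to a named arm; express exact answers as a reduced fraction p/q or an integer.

31/41

planetary set (20T centre, 21T on arm, 62T internal) — Willis relation
ring teeth: 20 + 2·21 = 62
20(ω_sun−ω_arm) = −62(ω_ring−ω_arm),  ω_sun = 0, ω_ring = 1
20(0−ω_arm) = −62(1−ω_arm)  ⇒  82·ω_arm = 62  ⇒  ω_arm = 31/41
exact speed ratio = 31/41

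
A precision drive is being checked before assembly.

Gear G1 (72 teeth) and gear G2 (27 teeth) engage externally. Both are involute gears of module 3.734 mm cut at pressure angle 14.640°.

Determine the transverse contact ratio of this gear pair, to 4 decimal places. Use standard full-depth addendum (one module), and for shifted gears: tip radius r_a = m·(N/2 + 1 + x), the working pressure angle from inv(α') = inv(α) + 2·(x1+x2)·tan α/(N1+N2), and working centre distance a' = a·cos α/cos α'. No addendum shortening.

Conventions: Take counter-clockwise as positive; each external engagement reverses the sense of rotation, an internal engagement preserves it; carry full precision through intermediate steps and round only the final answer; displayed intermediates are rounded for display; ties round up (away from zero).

single-mesh involute tooth geometry (72T engaging 27T at module 3.734)
base radii: r_b1 = 130.059650, r_b2 = 48.772369
tip radii: r_a1 = 138.158000, r_a2 = 54.143000
no profile shift: α' = α, a' = a
action lengths: √(r_a1²−r_b1²) = 46.606012, √(r_a2²−r_b2²) = 23.510008
base pitch p_b = π·m·cos α = 11.349846
CR = (46.606012 + 23.510008 − 184.833000·sin 14.64000°)/11.349846 = 2.061739
contact ratio ≈ 2.0617

2.0617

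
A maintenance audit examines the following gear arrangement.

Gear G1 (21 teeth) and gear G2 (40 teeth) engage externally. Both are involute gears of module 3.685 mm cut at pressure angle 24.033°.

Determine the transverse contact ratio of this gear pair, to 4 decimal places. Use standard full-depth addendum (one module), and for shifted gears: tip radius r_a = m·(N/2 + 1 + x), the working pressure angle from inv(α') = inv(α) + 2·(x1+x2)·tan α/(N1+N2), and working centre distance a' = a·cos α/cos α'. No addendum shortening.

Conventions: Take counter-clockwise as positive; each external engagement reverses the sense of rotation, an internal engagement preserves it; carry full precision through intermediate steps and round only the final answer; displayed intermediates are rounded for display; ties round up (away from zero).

recognized (one external pair, fixed centres): single-mesh tooth geometry, m = 3.685, N1 = 21, N2 = 40
base radii: r_b1 = 35.338288, r_b2 = 67.311024
tip radii: r_a1 = 42.377500, r_a2 = 77.385000
no profile shift: α' = α, a' = a
action lengths: √(r_a1²−r_b1²) = 23.389270, √(r_a2²−r_b2²) = 38.179370
base pitch p_b = π·m·cos α = 10.573191
CR = (23.389270 + 38.179370 − 112.392500·sin 24.03300°)/10.573191 = 1.493907
contact ratio ≈ 1.4939

1.4939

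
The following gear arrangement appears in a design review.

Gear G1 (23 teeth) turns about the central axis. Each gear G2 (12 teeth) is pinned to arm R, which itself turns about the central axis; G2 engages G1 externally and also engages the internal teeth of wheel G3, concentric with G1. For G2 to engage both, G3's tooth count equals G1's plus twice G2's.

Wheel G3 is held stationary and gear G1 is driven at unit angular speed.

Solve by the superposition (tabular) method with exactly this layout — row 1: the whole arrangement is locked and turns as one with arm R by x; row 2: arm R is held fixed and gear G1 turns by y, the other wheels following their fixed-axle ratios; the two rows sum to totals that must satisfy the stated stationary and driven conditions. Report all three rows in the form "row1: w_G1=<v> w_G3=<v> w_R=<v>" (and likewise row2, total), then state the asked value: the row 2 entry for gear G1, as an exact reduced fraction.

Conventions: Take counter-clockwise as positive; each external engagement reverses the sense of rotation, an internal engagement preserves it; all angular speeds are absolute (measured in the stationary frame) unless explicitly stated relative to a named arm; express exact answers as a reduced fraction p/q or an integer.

recognized (axles ride arm R): planetary set, 23/12/47 teeth
row 1: whole set turns with the arm by x
superposition row 2 [arm held]: sun y, ring −(23/47)·y, arm 0
boundary: total ω_ring = x − (23/47)·y = 0 and total ω_sun = x + y = 1  ⇒  y = 47/70, x = 23/70
row 2 ring = −(23/47)·47/70 = -23/70
totals (row 1 + row 2): sun 23/70 + 47/70 = 1, ring 23/70 + (-23/70) = 0, arm 23/70 + 0 = 23/70
asked cell (row2, sun) = 47/70

row1: w_G1=23/70 w_G3=23/70 w_R=23/70
row2: w_G1=47/70 w_G3=-23/70 w_R=0
total: w_G1=1 w_G3=0 w_R=23/70
asked value: 47/70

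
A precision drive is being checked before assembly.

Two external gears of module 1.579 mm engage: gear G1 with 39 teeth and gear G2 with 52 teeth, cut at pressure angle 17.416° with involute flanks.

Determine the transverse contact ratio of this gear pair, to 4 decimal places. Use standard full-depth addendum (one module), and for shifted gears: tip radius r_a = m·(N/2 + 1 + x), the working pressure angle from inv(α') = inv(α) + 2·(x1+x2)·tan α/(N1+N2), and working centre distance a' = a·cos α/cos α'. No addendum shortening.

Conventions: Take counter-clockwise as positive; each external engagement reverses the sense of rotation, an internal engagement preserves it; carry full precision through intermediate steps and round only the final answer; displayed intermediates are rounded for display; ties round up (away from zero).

single-mesh involute tooth geometry (39T engaging 52T at module 1.579)
base radii: r_b1 = 29.378964, r_b2 = 39.171953
tip radii: r_a1 = 32.369500, r_a2 = 42.633000
no profile shift: α' = α, a' = a
action lengths: √(r_a1²−r_b1²) = 13.589002, √(r_a2²−r_b2²) = 16.826492
base pitch p_b = π·m·cos α = 4.733166
CR = (13.589002 + 16.826492 − 71.844500·sin 17.41600°)/4.733166 = 1.882865
contact ratio ≈ 1.8829

1.8829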